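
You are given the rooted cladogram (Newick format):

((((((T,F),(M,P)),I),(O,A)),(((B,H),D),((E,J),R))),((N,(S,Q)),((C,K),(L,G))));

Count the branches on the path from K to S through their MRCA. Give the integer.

6

The MRCA of K and S is the node subtending ((N,(S,Q)),((C,K),(L,G))).
From K up to that node: 3 branches. From S up to the same node: 3 branches. Total: 3 + 3 = 6.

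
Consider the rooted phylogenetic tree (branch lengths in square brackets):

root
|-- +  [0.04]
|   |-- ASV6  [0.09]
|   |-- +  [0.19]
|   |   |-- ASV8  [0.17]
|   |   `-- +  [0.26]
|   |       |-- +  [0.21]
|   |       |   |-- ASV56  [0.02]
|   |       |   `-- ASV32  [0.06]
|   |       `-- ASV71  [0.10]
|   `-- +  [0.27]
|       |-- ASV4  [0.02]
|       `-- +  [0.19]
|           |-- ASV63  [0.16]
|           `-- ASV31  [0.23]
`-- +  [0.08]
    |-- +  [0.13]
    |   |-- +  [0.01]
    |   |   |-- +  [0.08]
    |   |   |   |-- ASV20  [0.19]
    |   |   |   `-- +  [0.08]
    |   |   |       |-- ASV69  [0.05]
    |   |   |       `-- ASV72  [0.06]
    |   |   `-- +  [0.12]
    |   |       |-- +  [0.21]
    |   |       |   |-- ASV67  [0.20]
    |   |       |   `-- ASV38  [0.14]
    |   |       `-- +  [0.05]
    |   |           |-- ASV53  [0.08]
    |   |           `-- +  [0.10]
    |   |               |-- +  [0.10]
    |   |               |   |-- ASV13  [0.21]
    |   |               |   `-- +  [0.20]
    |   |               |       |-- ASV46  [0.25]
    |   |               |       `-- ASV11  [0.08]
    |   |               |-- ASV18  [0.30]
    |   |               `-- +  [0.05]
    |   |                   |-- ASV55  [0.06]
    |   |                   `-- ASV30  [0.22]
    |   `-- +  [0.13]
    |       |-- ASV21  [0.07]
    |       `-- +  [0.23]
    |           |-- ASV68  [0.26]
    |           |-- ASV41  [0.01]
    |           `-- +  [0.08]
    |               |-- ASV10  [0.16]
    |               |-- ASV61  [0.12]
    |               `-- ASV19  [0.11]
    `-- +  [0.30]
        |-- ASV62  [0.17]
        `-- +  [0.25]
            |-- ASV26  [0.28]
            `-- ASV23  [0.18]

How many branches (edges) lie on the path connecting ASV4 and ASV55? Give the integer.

The MRCA of ASV4 and ASV55 is the root of the tree.
From ASV4 up to that node: 3 branches. From ASV55 up to the same node: 8 branches. Total: 3 + 8 = 11.

11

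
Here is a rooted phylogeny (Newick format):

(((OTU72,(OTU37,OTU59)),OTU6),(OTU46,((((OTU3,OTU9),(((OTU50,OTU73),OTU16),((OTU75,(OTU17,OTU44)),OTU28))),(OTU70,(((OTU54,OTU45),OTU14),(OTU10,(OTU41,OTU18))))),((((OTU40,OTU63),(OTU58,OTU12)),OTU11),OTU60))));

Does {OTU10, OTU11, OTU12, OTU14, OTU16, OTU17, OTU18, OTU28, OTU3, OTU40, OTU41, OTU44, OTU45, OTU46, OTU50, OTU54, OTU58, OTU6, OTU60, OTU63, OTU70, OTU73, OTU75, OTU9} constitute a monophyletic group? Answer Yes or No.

The MRCA of the listed taxa is the root, so the smallest clade containing them is the whole tree.
That clade also contains OTU37, OTU59, OTU72, which are not in the proposed group, so the group is not monophyletic.

No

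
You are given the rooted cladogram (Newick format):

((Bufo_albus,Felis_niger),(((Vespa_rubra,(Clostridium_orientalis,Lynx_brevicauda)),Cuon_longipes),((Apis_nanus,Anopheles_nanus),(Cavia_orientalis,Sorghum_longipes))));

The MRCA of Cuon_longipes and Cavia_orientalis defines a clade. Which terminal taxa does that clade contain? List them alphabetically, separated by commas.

Anopheles_nanus, Apis_nanus, Cavia_orientalis, Clostridium_orientalis, Cuon_longipes, Lynx_brevicauda, Sorghum_longipes, Vespa_rubra

Tracing Cuon_longipes: it sits inside ((Vespa_rubra,(Clostridium_orientalis,Lynx_brevicauda)),Cuon_longipes).
Tracing Cavia_orientalis: it sits inside (Cavia_orientalis,Sorghum_longipes).
The smallest clade enclosing both is (((Vespa_rubra,(Clostridium_orientalis,Lynx_brevicauda)),Cuon_longipes),((Apis_nanus,Anopheles_nanus),(Cavia_orientalis,Sorghum_longipes))); the answer is its 8 terminal taxa in alphabetical order.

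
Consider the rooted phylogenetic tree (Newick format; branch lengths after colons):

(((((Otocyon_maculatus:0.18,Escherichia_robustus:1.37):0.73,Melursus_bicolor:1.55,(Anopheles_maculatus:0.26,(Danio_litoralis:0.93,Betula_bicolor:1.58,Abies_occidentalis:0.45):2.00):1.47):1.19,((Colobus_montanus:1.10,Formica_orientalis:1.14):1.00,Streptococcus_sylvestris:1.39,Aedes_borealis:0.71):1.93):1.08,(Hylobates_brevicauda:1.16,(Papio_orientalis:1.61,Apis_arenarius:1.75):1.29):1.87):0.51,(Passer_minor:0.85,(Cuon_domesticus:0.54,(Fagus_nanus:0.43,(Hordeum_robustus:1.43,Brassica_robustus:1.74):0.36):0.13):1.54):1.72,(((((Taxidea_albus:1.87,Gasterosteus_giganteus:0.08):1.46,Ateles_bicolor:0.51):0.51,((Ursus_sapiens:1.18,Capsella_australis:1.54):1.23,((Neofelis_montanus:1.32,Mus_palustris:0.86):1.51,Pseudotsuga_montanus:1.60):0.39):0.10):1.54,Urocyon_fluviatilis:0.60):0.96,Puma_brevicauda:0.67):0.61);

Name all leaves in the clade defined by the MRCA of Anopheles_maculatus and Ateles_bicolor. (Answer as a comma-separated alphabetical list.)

Tracing Anopheles_maculatus: it sits inside (Anopheles_maculatus,(Danio_litoralis,Betula_bicolor,Abies_occidentalis)).
Tracing Ateles_bicolor: it sits inside ((Taxidea_albus,Gasterosteus_giganteus),Ateles_bicolor).
The smallest clade enclosing both is the whole tree (their MRCA is the root), so the answer is all 29 tips in alphabetical order.

Abies_occidentalis, Aedes_borealis, Anopheles_maculatus, Apis_arenarius, Ateles_bicolor, Betula_bicolor, Brassica_robustus, Capsella_australis, Colobus_montanus, Cuon_domesticus, Danio_litoralis, Escherichia_robustus, Fagus_nanus, Formica_orientalis, Gasterosteus_giganteus, Hordeum_robustus, Hylobates_brevicauda, Melursus_bicolor, Mus_palustris, Neofelis_montanus, Otocyon_maculatus, Papio_orientalis, Passer_minor, Pseudotsuga_montanus, Puma_brevicauda, Streptococcus_sylvestris, Taxidea_albus, Urocyon_fluviatilis, Ursus_sapiens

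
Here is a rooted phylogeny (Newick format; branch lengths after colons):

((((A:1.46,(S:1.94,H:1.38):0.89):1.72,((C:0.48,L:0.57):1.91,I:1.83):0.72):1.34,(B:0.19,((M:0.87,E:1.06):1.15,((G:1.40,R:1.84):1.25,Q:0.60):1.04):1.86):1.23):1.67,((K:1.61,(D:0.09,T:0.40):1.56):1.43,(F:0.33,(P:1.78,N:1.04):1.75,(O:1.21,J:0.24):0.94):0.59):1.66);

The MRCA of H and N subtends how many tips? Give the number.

20

The MRCA of H and N is the root, so the clade is the entire tree.
That clade contains 20 terminal taxa: A, B, C, D, E, F, G, H, I, J, K, L, M, N, O, P, Q, R, S, T.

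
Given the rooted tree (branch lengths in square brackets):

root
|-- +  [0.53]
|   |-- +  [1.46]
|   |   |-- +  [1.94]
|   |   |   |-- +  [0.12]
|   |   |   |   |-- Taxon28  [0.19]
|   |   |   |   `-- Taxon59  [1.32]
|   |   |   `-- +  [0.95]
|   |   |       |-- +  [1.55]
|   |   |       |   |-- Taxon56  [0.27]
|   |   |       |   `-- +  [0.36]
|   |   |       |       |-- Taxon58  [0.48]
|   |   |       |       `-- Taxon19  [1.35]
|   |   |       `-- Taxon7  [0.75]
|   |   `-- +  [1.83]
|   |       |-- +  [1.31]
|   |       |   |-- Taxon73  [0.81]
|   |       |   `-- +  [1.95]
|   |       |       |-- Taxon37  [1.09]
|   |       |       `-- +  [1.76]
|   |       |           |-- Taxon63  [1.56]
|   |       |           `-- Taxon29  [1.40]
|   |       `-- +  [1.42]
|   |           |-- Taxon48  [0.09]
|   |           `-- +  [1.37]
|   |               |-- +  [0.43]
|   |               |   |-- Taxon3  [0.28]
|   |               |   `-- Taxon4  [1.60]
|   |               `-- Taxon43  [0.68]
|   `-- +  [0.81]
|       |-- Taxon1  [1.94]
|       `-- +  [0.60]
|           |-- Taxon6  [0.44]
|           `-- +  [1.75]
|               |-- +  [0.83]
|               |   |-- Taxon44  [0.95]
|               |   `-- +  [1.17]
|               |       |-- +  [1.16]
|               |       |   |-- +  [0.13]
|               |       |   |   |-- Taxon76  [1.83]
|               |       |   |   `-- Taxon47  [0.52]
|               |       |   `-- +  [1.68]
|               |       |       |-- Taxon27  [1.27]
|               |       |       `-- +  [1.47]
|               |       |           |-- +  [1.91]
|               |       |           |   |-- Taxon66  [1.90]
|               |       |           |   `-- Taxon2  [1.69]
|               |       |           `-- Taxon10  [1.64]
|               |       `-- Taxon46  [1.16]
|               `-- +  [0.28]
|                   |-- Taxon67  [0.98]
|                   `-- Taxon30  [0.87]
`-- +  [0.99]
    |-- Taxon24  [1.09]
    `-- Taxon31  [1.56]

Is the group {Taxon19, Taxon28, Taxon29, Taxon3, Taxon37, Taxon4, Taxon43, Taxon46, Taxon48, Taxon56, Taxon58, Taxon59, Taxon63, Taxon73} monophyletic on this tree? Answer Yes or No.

No

The MRCA of the listed taxa subtends ((((Taxon28,Taxon59),((Taxon56,(Taxon58,Taxon19)),Taxon7)),((Taxon73,(Taxon37,(Taxon63,Taxon29))),(Taxon48,((Taxon3,Taxon4),Taxon43)))),(Taxon1,(Taxon6,((Taxon44,(((Taxon76,Taxon47),(Taxon27,((Taxon66,Taxon2),Taxon10))),Taxon46)),(Taxon67,Taxon30))))).
That clade also contains Taxon1, Taxon10, Taxon2, Taxon27, Taxon30, Taxon44, Taxon47, Taxon6, Taxon66, Taxon67, Taxon7, Taxon76, which are not in the proposed group, so the group is not monophyletic.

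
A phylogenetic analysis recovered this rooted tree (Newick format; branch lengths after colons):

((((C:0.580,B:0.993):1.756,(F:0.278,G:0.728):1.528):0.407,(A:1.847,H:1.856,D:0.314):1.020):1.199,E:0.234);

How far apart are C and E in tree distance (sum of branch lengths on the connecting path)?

4.176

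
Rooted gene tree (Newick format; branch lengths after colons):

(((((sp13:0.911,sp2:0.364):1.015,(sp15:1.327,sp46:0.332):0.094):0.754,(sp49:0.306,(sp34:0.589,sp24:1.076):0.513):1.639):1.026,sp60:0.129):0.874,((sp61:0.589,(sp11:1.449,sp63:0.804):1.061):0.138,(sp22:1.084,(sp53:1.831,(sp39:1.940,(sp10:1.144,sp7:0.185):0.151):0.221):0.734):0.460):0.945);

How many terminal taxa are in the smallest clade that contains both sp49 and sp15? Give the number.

7

The MRCA of sp49 and sp15 is the node subtending (((sp13,sp2),(sp15,sp46)),(sp49,(sp34,sp24))).
That clade contains 7 terminal taxa: sp13, sp15, sp2, sp24, sp34, sp46, sp49.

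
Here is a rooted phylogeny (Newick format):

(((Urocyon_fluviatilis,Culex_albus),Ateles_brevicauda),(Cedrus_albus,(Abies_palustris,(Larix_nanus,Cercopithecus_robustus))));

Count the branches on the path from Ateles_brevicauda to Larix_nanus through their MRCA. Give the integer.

The MRCA of Ateles_brevicauda and Larix_nanus is the root of the tree.
From Ateles_brevicauda up to that node: 2 branches. From Larix_nanus up to the same node: 4 branches. Total: 2 + 4 = 6.

6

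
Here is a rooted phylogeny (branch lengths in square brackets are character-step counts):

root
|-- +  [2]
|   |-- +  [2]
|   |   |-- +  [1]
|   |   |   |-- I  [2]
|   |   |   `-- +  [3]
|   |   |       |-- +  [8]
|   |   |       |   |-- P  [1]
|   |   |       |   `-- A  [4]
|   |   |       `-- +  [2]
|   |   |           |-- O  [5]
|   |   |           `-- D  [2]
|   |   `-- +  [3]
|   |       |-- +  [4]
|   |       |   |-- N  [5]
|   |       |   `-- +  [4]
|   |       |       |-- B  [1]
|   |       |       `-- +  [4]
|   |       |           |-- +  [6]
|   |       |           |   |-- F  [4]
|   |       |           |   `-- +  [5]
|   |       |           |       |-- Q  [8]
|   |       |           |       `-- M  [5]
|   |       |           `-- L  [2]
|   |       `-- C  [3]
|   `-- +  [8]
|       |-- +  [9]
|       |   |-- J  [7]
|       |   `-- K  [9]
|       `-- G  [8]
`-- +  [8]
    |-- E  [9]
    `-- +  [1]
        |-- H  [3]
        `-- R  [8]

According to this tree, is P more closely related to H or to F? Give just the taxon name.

The MRCA of P and F subtends ((I,((P,A),(O,D))),((N,(B,((F,(Q,M)),L))),C)) (12 taxa).
The MRCA of P and H is the root, subtending the entire tree (18 taxa).
The first is nested inside the second, so P shares a more recent common ancestor with F.

F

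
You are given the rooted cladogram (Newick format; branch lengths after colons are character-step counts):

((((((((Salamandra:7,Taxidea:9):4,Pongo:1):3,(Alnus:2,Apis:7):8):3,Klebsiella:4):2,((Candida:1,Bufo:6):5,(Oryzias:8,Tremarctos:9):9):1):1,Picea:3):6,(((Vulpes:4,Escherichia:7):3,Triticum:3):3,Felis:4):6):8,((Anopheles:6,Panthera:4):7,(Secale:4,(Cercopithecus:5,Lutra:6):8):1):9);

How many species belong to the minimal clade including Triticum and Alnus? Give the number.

15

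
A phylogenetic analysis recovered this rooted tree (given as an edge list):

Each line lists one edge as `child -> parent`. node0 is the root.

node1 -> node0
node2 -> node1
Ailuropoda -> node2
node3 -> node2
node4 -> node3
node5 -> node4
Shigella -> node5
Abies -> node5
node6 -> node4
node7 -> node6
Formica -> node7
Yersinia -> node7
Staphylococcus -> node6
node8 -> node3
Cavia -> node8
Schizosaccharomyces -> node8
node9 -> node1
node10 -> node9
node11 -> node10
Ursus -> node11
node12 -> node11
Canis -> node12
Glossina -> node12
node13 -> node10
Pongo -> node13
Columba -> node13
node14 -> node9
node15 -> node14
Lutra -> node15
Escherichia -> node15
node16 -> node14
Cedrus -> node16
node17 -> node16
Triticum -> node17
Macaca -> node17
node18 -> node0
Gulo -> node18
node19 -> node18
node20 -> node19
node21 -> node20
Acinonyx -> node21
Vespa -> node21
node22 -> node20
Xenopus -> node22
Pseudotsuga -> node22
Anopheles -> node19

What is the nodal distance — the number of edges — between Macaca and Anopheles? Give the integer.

The MRCA of Macaca and Anopheles is the root of the tree.
From Macaca up to that node: 6 branches. From Anopheles up to the same node: 3 branches. Total: 6 + 3 = 9.

9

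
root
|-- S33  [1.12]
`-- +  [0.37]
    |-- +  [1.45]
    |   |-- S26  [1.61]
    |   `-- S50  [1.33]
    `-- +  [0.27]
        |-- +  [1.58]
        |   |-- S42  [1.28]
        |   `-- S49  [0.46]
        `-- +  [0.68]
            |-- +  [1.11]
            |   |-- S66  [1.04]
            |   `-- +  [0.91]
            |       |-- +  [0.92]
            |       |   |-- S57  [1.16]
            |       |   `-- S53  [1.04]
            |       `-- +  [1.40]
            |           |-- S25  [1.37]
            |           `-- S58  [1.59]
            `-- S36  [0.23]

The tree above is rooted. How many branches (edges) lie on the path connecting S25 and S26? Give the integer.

The MRCA of S25 and S26 is the node subtending ((S26,S50),((S42,S49),((S66,((S57,S53),(S25,S58))),S36))).
From S25 up to that node: 6 branches. From S26 up to the same node: 2 branches. Total: 6 + 2 = 8.

8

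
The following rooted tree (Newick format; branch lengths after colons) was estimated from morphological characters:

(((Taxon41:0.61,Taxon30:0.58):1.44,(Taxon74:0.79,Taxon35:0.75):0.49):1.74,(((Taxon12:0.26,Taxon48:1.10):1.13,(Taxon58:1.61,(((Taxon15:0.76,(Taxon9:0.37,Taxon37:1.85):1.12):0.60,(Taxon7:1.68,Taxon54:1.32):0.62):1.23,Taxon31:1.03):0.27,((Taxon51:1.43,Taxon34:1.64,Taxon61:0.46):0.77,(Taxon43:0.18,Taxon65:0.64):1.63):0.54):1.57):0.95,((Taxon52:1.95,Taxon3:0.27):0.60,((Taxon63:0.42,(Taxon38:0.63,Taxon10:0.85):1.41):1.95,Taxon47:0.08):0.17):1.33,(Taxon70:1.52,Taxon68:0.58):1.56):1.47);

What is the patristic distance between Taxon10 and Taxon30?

The path runs Taxon10 → … → MRCA → … → Taxon30; the MRCA is the root of the tree.
Branch lengths along that path: 0.85 + 1.41 + 1.95 + 0.17 + 1.33 + 1.47 + 1.74 + 1.44 + 0.58 = 10.94.

10.94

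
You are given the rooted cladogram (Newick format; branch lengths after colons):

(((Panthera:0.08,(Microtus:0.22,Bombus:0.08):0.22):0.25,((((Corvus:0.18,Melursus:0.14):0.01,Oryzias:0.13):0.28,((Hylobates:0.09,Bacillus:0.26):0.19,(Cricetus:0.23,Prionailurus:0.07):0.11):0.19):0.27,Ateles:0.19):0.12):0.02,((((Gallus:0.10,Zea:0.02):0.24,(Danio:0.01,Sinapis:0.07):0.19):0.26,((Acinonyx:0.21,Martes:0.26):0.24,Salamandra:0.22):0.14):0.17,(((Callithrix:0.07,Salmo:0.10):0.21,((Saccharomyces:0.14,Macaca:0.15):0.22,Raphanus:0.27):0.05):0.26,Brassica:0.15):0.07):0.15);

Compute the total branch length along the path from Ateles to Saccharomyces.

The path runs Ateles → … → MRCA → … → Saccharomyces; the MRCA is the root of the tree.
Branch lengths along that path: 0.19 + 0.12 + 0.02 + 0.15 + 0.07 + 0.26 + 0.05 + 0.22 + 0.14 = 1.22.

1.22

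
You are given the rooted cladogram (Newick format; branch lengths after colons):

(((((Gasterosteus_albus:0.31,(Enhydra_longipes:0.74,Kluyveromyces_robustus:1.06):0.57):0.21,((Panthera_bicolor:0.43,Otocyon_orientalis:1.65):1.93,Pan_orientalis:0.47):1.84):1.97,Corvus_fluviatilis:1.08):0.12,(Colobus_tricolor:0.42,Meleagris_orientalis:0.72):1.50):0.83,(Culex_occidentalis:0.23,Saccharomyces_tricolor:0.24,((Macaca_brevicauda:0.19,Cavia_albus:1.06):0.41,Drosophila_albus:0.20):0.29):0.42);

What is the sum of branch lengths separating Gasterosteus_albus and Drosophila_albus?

The path runs Gasterosteus_albus → … → MRCA → … → Drosophila_albus; the MRCA is the root of the tree.
Branch lengths along that path: 0.31 + 0.21 + 1.97 + 0.12 + 0.83 + 0.42 + 0.29 + 0.20 = 4.35.

4.35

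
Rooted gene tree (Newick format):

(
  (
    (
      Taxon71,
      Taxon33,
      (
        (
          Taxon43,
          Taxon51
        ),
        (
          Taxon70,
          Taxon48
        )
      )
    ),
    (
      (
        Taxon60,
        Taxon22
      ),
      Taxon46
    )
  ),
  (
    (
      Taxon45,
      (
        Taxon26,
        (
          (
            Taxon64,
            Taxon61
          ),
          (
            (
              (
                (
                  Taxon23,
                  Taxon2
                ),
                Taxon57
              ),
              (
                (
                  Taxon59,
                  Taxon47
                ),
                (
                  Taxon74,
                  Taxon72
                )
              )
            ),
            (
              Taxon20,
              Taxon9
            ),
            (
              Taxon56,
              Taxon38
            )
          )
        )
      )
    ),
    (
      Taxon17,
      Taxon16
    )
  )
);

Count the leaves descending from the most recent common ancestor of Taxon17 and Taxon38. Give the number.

17

The MRCA of Taxon17 and Taxon38 is the node subtending ((Taxon45,(Taxon26,((Taxon64,Taxon61),((((Taxon23,Taxon2),Taxon57),((Taxon59,Taxon47),(Taxon74,Taxon72))),(Taxon20,Taxon9),(Taxon56,Taxon38))))),(Taxon17,Taxon16)).
That clade contains 17 terminal taxa: Taxon16, Taxon17, Taxon2, Taxon20, Taxon23, Taxon26, Taxon38, Taxon45, Taxon47, Taxon56, Taxon57, Taxon59, Taxon61, Taxon64, Taxon72, Taxon74, Taxon9.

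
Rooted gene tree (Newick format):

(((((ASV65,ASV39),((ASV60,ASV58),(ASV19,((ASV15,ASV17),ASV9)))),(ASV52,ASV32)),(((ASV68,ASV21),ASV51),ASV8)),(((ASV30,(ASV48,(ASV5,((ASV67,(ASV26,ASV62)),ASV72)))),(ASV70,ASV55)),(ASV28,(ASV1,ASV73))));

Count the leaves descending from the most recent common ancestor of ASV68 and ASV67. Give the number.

26

The MRCA of ASV68 and ASV67 is the root, so the clade is the entire tree.
That clade contains 26 terminal taxa: ASV1, ASV15, ASV17, ASV19, ASV21, ASV26, ASV28, ASV30, ASV32, ASV39, ASV48, ASV5, ASV51, ASV52, ASV55, ASV58, ASV60, ASV62, ASV65, ASV67, ASV68, ASV70, ASV72, ASV73, ASV8, ASV9.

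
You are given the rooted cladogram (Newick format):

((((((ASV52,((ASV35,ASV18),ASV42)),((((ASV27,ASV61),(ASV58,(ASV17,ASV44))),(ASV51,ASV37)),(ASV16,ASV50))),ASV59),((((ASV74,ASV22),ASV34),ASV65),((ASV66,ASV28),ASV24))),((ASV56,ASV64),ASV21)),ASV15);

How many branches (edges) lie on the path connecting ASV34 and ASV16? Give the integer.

9

The MRCA of ASV34 and ASV16 is the node subtending ((((ASV52,((ASV35,ASV18),ASV42)),((((ASV27,ASV61),(ASV58,(ASV17,ASV44))),(ASV51,ASV37)),(ASV16,ASV50))),ASV59),((((ASV74,ASV22),ASV34),ASV65),((ASV66,ASV28),ASV24))).
From ASV34 up to that node: 4 branches. From ASV16 up to the same node: 5 branches. Total: 4 + 5 = 9.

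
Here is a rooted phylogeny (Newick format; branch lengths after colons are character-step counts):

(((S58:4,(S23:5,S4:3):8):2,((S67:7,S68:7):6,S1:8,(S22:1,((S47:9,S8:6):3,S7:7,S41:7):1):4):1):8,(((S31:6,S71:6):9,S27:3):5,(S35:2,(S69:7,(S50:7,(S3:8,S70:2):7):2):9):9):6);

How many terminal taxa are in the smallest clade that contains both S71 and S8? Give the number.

19

The MRCA of S71 and S8 is the root, so the clade is the entire tree.
That clade contains 19 terminal taxa: S1, S22, S23, S27, S3, S31, S35, S4, S41, S47, S50, S58, S67, S68, S69, S7, S70, S71, S8.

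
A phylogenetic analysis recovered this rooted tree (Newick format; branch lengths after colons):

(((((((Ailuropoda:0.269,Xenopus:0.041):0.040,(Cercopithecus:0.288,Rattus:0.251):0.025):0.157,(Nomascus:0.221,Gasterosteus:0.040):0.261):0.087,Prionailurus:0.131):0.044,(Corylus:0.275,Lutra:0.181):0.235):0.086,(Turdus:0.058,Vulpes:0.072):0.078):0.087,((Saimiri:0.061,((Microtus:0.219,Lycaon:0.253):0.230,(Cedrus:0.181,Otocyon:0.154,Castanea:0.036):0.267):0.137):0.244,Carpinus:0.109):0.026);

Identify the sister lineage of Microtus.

Microtus attaches to the tree at the node subtending (Microtus,Lycaon).
The other lineage descending from that same node — the sister group — is the single tip Lycaon.

Lycaon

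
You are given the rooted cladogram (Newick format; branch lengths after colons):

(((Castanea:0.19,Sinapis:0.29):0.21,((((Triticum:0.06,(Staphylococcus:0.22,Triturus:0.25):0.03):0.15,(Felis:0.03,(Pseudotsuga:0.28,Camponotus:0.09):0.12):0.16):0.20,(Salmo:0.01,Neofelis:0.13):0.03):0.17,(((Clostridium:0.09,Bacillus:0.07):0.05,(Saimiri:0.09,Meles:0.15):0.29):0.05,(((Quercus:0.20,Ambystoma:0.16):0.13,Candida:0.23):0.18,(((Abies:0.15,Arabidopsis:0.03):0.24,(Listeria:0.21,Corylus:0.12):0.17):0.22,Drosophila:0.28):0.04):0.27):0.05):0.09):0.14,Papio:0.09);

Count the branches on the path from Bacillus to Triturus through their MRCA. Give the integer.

9

The MRCA of Bacillus and Triturus is the node subtending ((((Triticum,(Staphylococcus,Triturus)),(Felis,(Pseudotsuga,Camponotus))),(Salmo,Neofelis)),(((Clostridium,Bacillus),(Saimiri,Meles)),(((Quercus,Ambystoma),Candida),(((Abies,Arabidopsis),(Listeria,Corylus)),Drosophila)))).
From Bacillus up to that node: 4 branches. From Triturus up to the same node: 5 branches. Total: 4 + 5 = 9.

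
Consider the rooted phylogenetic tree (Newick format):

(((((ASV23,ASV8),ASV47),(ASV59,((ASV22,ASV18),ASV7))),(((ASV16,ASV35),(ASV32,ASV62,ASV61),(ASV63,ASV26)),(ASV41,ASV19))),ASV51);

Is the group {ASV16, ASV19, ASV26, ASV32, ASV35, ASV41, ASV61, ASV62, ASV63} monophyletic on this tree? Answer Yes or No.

The most recent common ancestor of these taxa subtends (((ASV16,ASV35),(ASV32,ASV62,ASV61),(ASV63,ASV26)),(ASV41,ASV19)).
That clade has exactly 9 tips — every listed taxon and nothing else — so the group is monophyletic.

Yes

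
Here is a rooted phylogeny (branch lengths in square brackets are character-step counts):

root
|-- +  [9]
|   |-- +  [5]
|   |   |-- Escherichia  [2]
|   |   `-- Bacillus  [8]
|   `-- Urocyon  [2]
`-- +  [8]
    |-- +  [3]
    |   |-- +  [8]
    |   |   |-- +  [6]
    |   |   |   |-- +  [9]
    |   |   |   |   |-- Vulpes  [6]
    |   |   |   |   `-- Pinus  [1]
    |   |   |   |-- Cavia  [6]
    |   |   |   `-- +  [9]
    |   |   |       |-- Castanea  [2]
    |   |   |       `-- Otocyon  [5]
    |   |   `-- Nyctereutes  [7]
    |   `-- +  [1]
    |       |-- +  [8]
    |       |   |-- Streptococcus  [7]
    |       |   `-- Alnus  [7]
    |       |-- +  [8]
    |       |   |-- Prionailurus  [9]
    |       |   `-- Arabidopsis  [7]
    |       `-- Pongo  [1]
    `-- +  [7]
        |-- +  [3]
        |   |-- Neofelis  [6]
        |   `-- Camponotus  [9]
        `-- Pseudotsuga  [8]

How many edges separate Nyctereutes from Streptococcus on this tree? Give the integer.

5

The MRCA of Nyctereutes and Streptococcus is the node subtending ((((Vulpes,Pinus),Cavia,(Castanea,Otocyon)),Nyctereutes),((Streptococcus,Alnus),(Prionailurus,Arabidopsis),Pongo)).
From Nyctereutes up to that node: 2 branches. From Streptococcus up to the same node: 3 branches. Total: 2 + 3 = 5.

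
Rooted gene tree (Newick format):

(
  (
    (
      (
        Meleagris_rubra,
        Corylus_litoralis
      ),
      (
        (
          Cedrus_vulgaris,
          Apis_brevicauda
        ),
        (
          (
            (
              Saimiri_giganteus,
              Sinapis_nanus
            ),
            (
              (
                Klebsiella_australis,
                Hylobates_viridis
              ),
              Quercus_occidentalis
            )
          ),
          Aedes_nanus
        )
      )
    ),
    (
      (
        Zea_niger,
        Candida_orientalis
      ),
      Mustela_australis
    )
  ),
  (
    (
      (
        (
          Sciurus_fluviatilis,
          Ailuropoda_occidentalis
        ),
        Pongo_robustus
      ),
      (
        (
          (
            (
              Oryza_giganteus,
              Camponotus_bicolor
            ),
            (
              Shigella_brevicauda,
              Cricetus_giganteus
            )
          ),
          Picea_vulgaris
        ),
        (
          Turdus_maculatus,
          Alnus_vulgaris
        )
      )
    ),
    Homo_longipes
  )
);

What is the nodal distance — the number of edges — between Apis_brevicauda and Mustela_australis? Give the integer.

The MRCA of Apis_brevicauda and Mustela_australis is the node subtending (((Meleagris_rubra,Corylus_litoralis),((Cedrus_vulgaris,Apis_brevicauda),(((Saimiri_giganteus,Sinapis_nanus),((Klebsiella_australis,Hylobates_viridis),Quercus_occidentalis)),Aedes_nanus))),((Zea_niger,Candida_orientalis),Mustela_australis)).
From Apis_brevicauda up to that node: 4 branches. From Mustela_australis up to the same node: 2 branches. Total: 4 + 2 = 6.

6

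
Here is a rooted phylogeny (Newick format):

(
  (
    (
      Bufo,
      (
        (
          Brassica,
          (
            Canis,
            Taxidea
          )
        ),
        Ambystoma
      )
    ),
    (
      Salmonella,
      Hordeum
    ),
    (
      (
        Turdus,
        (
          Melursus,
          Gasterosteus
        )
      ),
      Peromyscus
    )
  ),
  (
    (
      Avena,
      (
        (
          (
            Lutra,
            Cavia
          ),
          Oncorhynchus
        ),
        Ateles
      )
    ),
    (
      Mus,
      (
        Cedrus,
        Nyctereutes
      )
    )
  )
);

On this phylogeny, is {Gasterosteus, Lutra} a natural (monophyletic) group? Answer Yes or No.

The MRCA of the listed taxa is the root, so the smallest clade containing them is the whole tree.
That clade also contains Ambystoma, Ateles, Avena, Brassica, Bufo, Canis, Cavia, Cedrus, Hordeum, Melursus, Mus, Nyctereutes, Oncorhynchus, Peromyscus, Salmonella, Taxidea, Turdus, which are not in the proposed group, so the group is not monophyletic.

No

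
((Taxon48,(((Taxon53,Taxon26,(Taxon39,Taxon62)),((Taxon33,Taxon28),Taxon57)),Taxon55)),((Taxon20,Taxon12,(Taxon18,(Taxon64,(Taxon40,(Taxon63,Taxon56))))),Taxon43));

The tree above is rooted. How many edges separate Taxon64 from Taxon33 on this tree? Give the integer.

The MRCA of Taxon64 and Taxon33 is the root of the tree.
From Taxon64 up to that node: 5 branches. From Taxon33 up to the same node: 6 branches. Total: 5 + 6 = 11.

11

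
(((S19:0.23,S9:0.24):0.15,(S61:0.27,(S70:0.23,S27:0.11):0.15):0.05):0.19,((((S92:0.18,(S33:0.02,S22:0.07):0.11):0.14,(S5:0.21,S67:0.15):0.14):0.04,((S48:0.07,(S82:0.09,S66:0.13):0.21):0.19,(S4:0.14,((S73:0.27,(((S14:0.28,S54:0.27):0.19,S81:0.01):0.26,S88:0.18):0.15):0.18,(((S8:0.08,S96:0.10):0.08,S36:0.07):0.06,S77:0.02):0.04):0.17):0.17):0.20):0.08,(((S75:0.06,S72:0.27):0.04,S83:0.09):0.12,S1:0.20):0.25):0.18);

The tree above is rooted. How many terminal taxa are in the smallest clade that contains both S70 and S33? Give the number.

27

The MRCA of S70 and S33 is the root, so the clade is the entire tree.
That clade contains 27 terminal taxa: S1, S14, S19, S22, S27, S33, S36, S4, S48, S5, S54, S61, S66, S67, S70, S72, S73, S75, S77, S8, S81, S82, S83, S88, S9, S92, S96.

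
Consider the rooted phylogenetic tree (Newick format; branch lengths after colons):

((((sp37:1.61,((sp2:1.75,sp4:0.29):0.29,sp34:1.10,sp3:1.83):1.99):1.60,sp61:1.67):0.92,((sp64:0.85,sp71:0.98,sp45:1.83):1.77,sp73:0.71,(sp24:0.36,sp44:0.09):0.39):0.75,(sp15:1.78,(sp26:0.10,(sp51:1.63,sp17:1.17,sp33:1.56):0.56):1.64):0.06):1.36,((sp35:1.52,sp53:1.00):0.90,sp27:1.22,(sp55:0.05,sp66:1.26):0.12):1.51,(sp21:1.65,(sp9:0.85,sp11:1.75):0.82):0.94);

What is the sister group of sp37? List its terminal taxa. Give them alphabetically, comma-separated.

sp2, sp3, sp34, sp4

sp37 attaches to the tree at the node subtending (sp37,((sp2,sp4),sp34,sp3)).
The other lineage descending from that same node — the sister group — is ((sp2,sp4),sp34,sp3); its 4 tips in alphabetical order are the answer.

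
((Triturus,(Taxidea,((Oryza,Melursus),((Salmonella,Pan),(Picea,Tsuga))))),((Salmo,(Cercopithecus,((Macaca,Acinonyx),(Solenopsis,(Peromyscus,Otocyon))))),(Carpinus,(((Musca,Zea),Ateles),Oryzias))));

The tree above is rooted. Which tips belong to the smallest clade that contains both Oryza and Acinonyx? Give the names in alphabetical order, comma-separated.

Tracing Oryza: it sits inside (Oryza,Melursus).
Tracing Acinonyx: it sits inside (Macaca,Acinonyx).
The smallest clade enclosing both is the whole tree (their MRCA is the root), so the answer is all 20 tips in alphabetical order.

Acinonyx, Ateles, Carpinus, Cercopithecus, Macaca, Melursus, Musca, Oryza, Oryzias, Otocyon, Pan, Peromyscus, Picea, Salmo, Salmonella, Solenopsis, Taxidea, Triturus, Tsuga, Zea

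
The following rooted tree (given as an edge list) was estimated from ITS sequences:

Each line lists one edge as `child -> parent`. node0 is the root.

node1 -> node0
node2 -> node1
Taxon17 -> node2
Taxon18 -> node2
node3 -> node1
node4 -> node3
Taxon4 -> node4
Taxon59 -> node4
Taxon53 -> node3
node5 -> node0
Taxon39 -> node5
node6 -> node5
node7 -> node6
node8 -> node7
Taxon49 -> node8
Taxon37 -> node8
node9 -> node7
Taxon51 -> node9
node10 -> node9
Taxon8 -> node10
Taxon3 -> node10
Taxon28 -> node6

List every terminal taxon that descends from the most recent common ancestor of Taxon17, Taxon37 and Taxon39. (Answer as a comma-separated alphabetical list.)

Taxon17, Taxon18, Taxon28, Taxon3, Taxon37, Taxon39, Taxon4, Taxon49, Taxon51, Taxon53, Taxon59, Taxon8

Tracing Taxon17: it sits inside (Taxon17,Taxon18).
Tracing Taxon37: it sits inside (Taxon49,Taxon37).
Tracing Taxon39: it sits inside (Taxon39,(((Taxon49,Taxon37),(Taxon51,(Taxon8,Taxon3))),Taxon28)).
The smallest clade enclosing all 3 is the whole tree (their MRCA is the root), so the answer is all 12 tips in alphabetical order.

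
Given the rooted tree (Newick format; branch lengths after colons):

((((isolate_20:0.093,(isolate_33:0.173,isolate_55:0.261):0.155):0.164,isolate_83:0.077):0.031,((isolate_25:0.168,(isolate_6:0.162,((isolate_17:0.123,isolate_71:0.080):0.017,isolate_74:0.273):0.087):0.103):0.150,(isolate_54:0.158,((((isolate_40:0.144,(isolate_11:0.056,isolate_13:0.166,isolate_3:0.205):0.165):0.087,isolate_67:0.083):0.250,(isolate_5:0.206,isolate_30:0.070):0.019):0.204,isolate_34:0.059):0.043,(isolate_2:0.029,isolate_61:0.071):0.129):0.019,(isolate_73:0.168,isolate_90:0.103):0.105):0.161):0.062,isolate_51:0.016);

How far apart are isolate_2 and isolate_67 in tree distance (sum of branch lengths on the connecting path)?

0.738

The path runs isolate_2 → … → MRCA → … → isolate_67; the MRCA is the node subtending (isolate_54,((((isolate_40,(isolate_11,isolate_13,isolate_3)),isolate_67),(isolate_5,isolate_30)),isolate_34),(isolate_2,isolate_61)).
Branch lengths along that path: 0.029 + 0.129 + 0.043 + 0.204 + 0.250 + 0.083 = 0.738.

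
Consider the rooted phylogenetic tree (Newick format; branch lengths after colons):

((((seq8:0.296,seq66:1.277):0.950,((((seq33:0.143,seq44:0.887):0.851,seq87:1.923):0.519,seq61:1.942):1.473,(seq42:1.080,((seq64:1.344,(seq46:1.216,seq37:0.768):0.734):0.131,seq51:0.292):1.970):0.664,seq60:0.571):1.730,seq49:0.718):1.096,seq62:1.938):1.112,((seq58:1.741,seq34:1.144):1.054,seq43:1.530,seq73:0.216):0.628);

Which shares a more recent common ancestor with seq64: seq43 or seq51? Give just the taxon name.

seq51

The MRCA of seq64 and seq51 subtends ((seq64,(seq46,seq37)),seq51) (4 taxa).
The MRCA of seq64 and seq43 is the root, subtending the entire tree (18 taxa).
The first is nested inside the second, so seq64 shares a more recent common ancestor with seq51.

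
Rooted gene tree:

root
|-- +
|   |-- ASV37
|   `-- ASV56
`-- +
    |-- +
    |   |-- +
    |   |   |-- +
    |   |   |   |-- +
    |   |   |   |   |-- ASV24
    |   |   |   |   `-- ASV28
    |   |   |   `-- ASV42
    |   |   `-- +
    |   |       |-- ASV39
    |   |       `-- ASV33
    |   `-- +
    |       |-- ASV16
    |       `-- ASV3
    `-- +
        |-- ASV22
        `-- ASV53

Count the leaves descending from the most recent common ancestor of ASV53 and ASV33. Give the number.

The MRCA of ASV53 and ASV33 is the node subtending (((((ASV24,ASV28),ASV42),(ASV39,ASV33)),(ASV16,ASV3)),(ASV22,ASV53)).
That clade contains 9 terminal taxa: ASV16, ASV22, ASV24, ASV28, ASV3, ASV33, ASV39, ASV42, ASV53.

9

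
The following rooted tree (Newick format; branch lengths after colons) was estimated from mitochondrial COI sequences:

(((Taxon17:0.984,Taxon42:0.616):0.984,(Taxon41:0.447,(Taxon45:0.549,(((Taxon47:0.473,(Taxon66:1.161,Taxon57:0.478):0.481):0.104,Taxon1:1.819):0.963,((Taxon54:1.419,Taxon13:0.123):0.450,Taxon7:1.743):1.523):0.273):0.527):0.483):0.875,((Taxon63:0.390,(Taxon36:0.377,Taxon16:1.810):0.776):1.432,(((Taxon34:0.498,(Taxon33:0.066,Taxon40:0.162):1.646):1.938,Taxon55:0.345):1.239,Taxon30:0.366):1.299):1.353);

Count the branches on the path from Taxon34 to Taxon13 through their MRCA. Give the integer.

12

The MRCA of Taxon34 and Taxon13 is the root of the tree.
From Taxon34 up to that node: 5 branches. From Taxon13 up to the same node: 7 branches. Total: 5 + 7 = 12.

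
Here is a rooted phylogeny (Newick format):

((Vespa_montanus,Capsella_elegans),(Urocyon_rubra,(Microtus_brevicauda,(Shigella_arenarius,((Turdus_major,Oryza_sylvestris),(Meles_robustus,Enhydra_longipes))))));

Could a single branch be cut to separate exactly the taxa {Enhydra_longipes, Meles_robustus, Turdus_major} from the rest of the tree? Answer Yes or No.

The MRCA of the listed taxa subtends ((Turdus_major,Oryza_sylvestris),(Meles_robustus,Enhydra_longipes)).
That clade also contains Oryza_sylvestris, which is not in the proposed group, so the group is not monophyletic.

No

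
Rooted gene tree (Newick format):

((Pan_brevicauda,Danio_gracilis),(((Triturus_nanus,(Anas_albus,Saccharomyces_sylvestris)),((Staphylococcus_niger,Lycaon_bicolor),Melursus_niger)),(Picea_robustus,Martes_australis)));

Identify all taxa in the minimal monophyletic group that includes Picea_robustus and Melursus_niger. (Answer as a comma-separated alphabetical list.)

Tracing Picea_robustus: it sits inside (Picea_robustus,Martes_australis).
Tracing Melursus_niger: it sits inside ((Staphylococcus_niger,Lycaon_bicolor),Melursus_niger).
The smallest clade enclosing both is (((Triturus_nanus,(Anas_albus,Saccharomyces_sylvestris)),((Staphylococcus_niger,Lycaon_bicolor),Melursus_niger)),(Picea_robustus,Martes_australis)); the answer is its 8 terminal taxa in alphabetical order.

Anas_albus, Lycaon_bicolor, Martes_australis, Melursus_niger, Picea_robustus, Saccharomyces_sylvestris, Staphylococcus_niger, Triturus_nanus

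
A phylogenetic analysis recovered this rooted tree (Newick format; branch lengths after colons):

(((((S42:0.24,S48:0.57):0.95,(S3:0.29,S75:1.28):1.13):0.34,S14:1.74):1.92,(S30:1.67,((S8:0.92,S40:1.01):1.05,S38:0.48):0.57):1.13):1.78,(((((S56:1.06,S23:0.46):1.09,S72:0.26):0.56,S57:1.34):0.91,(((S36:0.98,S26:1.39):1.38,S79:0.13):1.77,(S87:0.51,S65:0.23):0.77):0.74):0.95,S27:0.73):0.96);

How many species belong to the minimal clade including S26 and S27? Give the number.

10

The MRCA of S26 and S27 is the node subtending (((((S56,S23),S72),S57),(((S36,S26),S79),(S87,S65))),S27).
That clade contains 10 terminal taxa: S23, S26, S27, S36, S56, S57, S65, S72, S79, S87.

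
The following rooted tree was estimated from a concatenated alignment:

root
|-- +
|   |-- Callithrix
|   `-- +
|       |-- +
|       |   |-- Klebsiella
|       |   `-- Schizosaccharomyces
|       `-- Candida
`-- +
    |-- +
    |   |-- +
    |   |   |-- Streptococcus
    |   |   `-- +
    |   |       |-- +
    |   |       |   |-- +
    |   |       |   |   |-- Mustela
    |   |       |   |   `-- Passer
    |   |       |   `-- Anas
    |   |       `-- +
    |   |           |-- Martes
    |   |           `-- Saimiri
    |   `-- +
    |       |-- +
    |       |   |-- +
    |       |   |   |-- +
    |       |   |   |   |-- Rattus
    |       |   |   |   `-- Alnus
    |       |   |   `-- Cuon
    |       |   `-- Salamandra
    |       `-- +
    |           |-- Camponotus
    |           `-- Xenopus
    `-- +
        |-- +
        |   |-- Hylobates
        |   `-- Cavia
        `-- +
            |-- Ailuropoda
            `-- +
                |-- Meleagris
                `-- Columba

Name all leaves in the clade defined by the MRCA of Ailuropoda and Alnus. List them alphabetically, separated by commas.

Tracing Ailuropoda: it sits inside (Ailuropoda,(Meleagris,Columba)).
Tracing Alnus: it sits inside (Rattus,Alnus).
The smallest clade enclosing both is (((Streptococcus,(((Mustela,Passer),Anas),(Martes,Saimiri))),((((Rattus,Alnus),Cuon),Salamandra),(Camponotus,Xenopus))),((Hylobates,Cavia),(Ailuropoda,(Meleagris,Columba)))); the answer is its 17 terminal taxa in alphabetical order.

Ailuropoda, Alnus, Anas, Camponotus, Cavia, Columba, Cuon, Hylobates, Martes, Meleagris, Mustela, Passer, Rattus, Saimiri, Salamandra, Streptococcus, Xenopus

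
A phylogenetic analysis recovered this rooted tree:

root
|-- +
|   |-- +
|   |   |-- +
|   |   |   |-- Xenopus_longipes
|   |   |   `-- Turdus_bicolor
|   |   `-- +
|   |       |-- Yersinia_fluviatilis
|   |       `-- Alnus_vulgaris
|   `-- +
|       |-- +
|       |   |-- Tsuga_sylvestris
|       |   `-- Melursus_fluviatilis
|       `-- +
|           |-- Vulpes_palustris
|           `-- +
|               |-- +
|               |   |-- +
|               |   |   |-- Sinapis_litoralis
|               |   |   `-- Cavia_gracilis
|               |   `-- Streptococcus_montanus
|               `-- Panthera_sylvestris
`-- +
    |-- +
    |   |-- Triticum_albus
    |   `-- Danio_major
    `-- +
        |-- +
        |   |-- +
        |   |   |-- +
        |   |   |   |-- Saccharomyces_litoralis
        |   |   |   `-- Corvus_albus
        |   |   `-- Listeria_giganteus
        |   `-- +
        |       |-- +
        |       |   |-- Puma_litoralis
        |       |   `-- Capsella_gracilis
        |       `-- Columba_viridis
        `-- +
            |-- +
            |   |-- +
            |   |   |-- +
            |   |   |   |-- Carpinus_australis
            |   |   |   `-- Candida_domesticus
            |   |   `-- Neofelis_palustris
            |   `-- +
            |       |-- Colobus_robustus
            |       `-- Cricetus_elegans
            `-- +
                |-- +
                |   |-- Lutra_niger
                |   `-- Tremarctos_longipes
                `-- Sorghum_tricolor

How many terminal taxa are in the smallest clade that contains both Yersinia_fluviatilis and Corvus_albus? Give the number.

The MRCA of Yersinia_fluviatilis and Corvus_albus is the root, so the clade is the entire tree.
That clade contains 27 terminal taxa: Alnus_vulgaris, Candida_domesticus, Capsella_gracilis, Carpinus_australis, Cavia_gracilis, Colobus_robustus, Columba_viridis, Corvus_albus, Cricetus_elegans, Danio_major, Listeria_giganteus, Lutra_niger, Melursus_fluviatilis, Neofelis_palustris, Panthera_sylvestris, Puma_litoralis, Saccharomyces_litoralis, Sinapis_litoralis, Sorghum_tricolor, Streptococcus_montanus, Tremarctos_longipes, Triticum_albus, Tsuga_sylvestris, Turdus_bicolor, Vulpes_palustris, Xenopus_longipes, Yersinia_fluviatilis.

27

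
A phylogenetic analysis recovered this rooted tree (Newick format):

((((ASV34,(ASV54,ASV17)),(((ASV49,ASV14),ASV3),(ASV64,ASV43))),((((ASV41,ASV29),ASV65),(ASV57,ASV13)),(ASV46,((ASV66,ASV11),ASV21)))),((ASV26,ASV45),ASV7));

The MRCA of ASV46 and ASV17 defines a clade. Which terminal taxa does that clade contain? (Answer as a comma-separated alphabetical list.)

Tracing ASV46: it sits inside (ASV46,((ASV66,ASV11),ASV21)).
Tracing ASV17: it sits inside (ASV54,ASV17).
The smallest clade enclosing both is (((ASV34,(ASV54,ASV17)),(((ASV49,ASV14),ASV3),(ASV64,ASV43))),((((ASV41,ASV29),ASV65),(ASV57,ASV13)),(ASV46,((ASV66,ASV11),ASV21)))); the answer is its 17 terminal taxa in alphabetical order.

ASV11, ASV13, ASV14, ASV17, ASV21, ASV29, ASV3, ASV34, ASV41, ASV43, ASV46, ASV49, ASV54, ASV57, ASV64, ASV65, ASV66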